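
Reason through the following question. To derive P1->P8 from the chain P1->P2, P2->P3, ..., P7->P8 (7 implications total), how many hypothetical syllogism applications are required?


With 7 implications in a chain connecting 8 propositions:
P1->P2, P2->P3, ..., P7->P8
Steps needed = (number of implications) - 1 = 7 - 1 = 6

6


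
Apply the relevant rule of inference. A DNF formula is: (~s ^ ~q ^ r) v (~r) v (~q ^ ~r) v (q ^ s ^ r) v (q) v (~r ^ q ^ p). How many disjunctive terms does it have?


A DNF formula is a disjunction of terms (conjunctions).
Terms are separated by v.
Counting the disjuncts: 6 terms.

6


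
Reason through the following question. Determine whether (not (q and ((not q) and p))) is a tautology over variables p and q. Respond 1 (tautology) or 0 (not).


Check all 4 assignments:
p=0, q=0: 1
p=0, q=1: 1
p=1, q=0: 1
p=1, q=1: 1
Satisfying count = 4/4.
Tautology iff count = 4: yes.

1


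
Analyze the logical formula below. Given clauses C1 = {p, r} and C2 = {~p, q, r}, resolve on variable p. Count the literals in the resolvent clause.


Remove p from C1 and ~p from C2.
C1 remainder: {r}
C2 remainder: {q, r}
Union (resolvent): {q, r}
Resolvent has 2 literal(s).

2


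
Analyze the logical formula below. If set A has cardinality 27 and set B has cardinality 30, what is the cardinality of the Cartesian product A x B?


The Cartesian product A x B contains all ordered pairs (a, b).
|A x B| = |A| * |B| = 27 * 30 = 810

810


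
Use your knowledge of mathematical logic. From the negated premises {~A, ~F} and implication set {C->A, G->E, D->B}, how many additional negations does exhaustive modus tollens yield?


Initial negated facts: {~A, ~F}
Apply modus tollens to closure:
  ~A and C->A  =>  ~C
Final negated: {~A, ~C, ~F}
New negations: {~C}
Count = 1

1


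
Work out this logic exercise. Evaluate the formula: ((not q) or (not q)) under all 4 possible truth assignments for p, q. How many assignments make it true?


Check all 4 assignments:
p=0, q=0: 1
p=0, q=1: 0
p=1, q=0: 1
p=1, q=1: 0
Count of True = 2

2


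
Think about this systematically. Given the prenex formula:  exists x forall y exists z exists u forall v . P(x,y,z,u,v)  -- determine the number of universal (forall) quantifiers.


Quantifier prefix: exists x forall y exists z exists u forall v
Mark each quantifier type:
  E U E E U
Universal count = 2, Existential count = 3
Asked for universal (forall) quantifiers: 2

2


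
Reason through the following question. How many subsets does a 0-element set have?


The power set of a set with n elements has 2^n elements.
|P(S)| = 2^0 = 1

1


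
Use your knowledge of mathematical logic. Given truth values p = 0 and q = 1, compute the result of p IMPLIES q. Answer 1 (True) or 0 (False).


p = 0, q = 1
Operation: p IMPLIES q
Evaluate: 0 IMPLIES 1 = 1

1


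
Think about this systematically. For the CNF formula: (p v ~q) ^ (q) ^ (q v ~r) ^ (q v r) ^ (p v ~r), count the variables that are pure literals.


Check each variable for pure literal status:
p: pure positive
q: mixed (not pure)
r: mixed (not pure)
Pure literal count = 1

1


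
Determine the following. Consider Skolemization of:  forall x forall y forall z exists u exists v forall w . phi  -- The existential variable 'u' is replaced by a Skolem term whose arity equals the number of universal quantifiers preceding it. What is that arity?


Quantifier prefix: forall x forall y forall z exists u exists v forall w
'u' is existentially quantified at position 4.
Universal variables preceding it: x, y, z
Skolem function arity = 3

3


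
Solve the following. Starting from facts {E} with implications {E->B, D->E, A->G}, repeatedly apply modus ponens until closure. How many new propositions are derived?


Initial facts: {E}
Apply modus ponens to closure:
  E and E->B  =>  B
Final known: {B, E}
New propositions: {B}
Count = 1

1


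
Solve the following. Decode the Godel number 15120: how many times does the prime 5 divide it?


Factorize 15120 by dividing by 5 repeatedly.
Division steps: 5 divides 15120 exactly 1 time(s).
Exponent of 5 = 1

1


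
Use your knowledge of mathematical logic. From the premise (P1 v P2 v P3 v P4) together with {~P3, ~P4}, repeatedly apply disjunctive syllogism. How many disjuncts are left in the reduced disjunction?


Original disjuncts (4): P1, P2, P3, P4
Negated (eliminate): ~P3, ~P4
Remaining disjuncts: P1, P2
Count = 4 - 2 = 2

2


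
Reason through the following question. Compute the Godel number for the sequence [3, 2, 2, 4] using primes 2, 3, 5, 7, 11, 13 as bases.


Encode each element as an exponent of the corresponding prime:
  2^3 = 8
  3^2 = 9
  5^2 = 25
  7^4 = 2401
Product = 8 * 9 * 25 * 2401 = 4321800

4321800


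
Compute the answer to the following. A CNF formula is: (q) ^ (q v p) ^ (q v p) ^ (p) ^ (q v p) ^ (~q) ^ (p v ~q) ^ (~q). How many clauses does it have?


A CNF formula is a conjunction of clauses.
Clauses are separated by ^.
Counting the conjuncts: 8 clauses.

8


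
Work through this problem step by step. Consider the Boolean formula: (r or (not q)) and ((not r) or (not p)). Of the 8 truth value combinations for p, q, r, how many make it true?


Evaluate all 8 assignments for p, q, r:
p=0, q=0, r=0: 1
p=0, q=0, r=1: 1
p=0, q=1, r=0: 0
p=0, q=1, r=1: 1
p=1, q=0, r=0: 1
p=1, q=0, r=1: 0
p=1, q=1, r=0: 0
p=1, q=1, r=1: 0
Satisfying count = 4

4


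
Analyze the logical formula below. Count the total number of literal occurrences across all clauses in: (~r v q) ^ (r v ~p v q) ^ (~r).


Counting literals in each clause:
Clause 1: 2 literal(s)
Clause 2: 3 literal(s)
Clause 3: 1 literal(s)
Total = 6

6


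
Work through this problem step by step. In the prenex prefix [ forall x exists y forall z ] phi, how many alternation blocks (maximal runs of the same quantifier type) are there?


Quantifier-type sequence: A E A  (A=forall, E=exists)
Group into maximal same-type runs:
  Ax1 | Ex1 | Ax1
Number of blocks = 3

3


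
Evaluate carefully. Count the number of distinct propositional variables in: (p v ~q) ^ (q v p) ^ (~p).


Identify each variable that appears in the formula.
Variables found: p, q
Count = 2

2


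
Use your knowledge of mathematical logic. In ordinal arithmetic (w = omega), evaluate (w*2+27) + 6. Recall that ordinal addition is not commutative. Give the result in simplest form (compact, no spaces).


Compute (w*2+27) + 6.
Ordinal + is associative but NOT commutative; for finite n>0, n + w = w but w + n stays w+n.
By associativity: (w*2+27) + 6 = w*2 + (27+6) = w*2+33.
Result = w*2+33

w*2+33


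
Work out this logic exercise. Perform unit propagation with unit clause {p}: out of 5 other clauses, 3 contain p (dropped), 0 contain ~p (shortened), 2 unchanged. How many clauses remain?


Satisfied (removed): 3
Shortened (remain): 0
Unchanged (remain): 2
Remaining = 0 + 2 = 2

2


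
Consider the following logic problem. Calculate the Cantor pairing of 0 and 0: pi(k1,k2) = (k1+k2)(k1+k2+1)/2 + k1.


k1 + k2 = 0
(k1+k2)(k1+k2+1)/2 = 0 * 1 / 2 = 0
pi = 0 + 0 = 0

0


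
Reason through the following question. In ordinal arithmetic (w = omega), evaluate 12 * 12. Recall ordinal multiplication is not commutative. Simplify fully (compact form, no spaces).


Compute 12 * 12.
Ordinal * is associative and left-distributive over +, but NOT commutative; for finite n>1, n*w = w but w*n stays w*n.
Both finite; ordinal * agrees with natural *: 12 * 12 = 144.
Result = 144

144


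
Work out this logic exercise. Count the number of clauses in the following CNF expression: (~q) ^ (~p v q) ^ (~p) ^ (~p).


A CNF formula is a conjunction of clauses.
Clauses are separated by ^.
Counting the conjuncts: 4 clauses.

4


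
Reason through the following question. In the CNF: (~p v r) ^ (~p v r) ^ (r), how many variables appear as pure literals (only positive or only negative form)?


Check each variable for pure literal status:
p: pure negative
q: absent (not pure)
r: pure positive
Pure literal count = 2

2


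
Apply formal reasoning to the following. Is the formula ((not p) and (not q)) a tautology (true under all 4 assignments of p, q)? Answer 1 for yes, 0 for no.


Check all 4 assignments:
p=0, q=0: 1
p=0, q=1: 0
p=1, q=0: 0
p=1, q=1: 0
Satisfying count = 1/4.
Tautology iff count = 4: no.

0


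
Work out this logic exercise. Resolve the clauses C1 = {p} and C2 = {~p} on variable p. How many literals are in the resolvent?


Remove p from C1 and ~p from C2.
C1 remainder: {}
C2 remainder: {}
Union (resolvent): {} (empty clause)
Resolvent has 0 literal(s).

0


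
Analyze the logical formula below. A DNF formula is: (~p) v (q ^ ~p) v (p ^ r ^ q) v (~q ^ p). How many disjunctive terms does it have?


A DNF formula is a disjunction of terms (conjunctions).
Terms are separated by v.
Counting the disjuncts: 4 terms.

4


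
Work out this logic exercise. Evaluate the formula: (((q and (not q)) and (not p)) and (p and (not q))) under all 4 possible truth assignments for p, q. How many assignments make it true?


Check all 4 assignments:
p=0, q=0: 0
p=0, q=1: 0
p=1, q=0: 0
p=1, q=1: 0
Count of True = 0

0


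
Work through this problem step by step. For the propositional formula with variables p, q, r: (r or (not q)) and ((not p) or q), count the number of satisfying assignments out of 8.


Evaluate all 8 assignments for p, q, r:
p=0, q=0, r=0: 1
p=0, q=0, r=1: 1
p=0, q=1, r=0: 0
p=0, q=1, r=1: 1
p=1, q=0, r=0: 0
p=1, q=0, r=1: 0
p=1, q=1, r=0: 0
p=1, q=1, r=1: 1
Satisfying count = 4

4


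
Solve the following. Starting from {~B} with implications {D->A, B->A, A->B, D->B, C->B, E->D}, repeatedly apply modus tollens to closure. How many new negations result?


Initial negated facts: {~B}
Apply modus tollens to closure:
  ~B and A->B  =>  ~A
  ~B and D->B  =>  ~D
  ~B and C->B  =>  ~C
  ~D and E->D  =>  ~E
Final negated: {~A, ~B, ~C, ~D, ~E}
New negations: {~A, ~C, ~D, ~E}
Count = 4

4


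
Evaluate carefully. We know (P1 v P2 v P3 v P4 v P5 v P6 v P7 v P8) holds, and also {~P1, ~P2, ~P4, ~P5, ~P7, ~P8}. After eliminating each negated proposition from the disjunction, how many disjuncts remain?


Original disjuncts (8): P1, P2, P3, P4, P5, P6, P7, P8
Negated (eliminate): ~P1, ~P2, ~P4, ~P5, ~P7, ~P8
Remaining disjuncts: P3, P6
Count = 8 - 6 = 2

2


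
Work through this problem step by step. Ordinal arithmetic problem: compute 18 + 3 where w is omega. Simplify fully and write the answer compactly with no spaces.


Compute 18 + 3.
Ordinal + is associative but NOT commutative; for finite n>0, n + w = w but w + n stays w+n.
Both operands finite; ordinal + agrees with natural +: 18 + 3 = 21.
Result = 21

21


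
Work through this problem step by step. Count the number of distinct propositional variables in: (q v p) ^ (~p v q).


Identify each variable that appears in the formula.
Variables found: p, q
Count = 2

2


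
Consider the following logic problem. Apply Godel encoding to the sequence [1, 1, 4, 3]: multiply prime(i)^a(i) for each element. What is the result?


Encode each element as an exponent of the corresponding prime:
  2^1 = 2
  3^1 = 3
  5^4 = 625
  7^3 = 343
Product = 2 * 3 * 625 * 343 = 1286250

1286250


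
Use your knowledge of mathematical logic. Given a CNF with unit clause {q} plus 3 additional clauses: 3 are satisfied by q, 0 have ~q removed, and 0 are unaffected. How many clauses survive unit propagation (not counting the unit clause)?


Satisfied (removed): 3
Shortened (remain): 0
Unchanged (remain): 0
Remaining = 0 + 0 = 0

0


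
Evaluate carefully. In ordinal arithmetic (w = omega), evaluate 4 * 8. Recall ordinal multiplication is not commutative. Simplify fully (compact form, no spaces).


Compute 4 * 8.
Ordinal * is associative and left-distributive over +, but NOT commutative; for finite n>1, n*w = w but w*n stays w*n.
Both finite; ordinal * agrees with natural *: 4 * 8 = 32.
Result = 32

32


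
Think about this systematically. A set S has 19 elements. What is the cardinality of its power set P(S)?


The power set of a set with n elements has 2^n elements.
|P(S)| = 2^19 = 524288

524288


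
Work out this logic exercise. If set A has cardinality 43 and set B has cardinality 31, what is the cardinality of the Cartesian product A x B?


The Cartesian product A x B contains all ordered pairs (a, b).
|A x B| = |A| * |B| = 43 * 31 = 1333

1333


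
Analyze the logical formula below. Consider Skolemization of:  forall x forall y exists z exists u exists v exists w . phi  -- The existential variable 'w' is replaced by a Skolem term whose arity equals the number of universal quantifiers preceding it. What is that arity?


Quantifier prefix: forall x forall y exists z exists u exists v exists w
'w' is existentially quantified at position 6.
Universal variables preceding it: x, y
Skolem function arity = 2

2


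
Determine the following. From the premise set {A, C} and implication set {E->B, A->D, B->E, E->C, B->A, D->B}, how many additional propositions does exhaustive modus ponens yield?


Initial facts: {A, C}
Apply modus ponens to closure:
  A and A->D  =>  D
  D and D->B  =>  B
  B and B->E  =>  E
Final known: {A, B, C, D, E}
New propositions: {B, D, E}
Count = 3

3


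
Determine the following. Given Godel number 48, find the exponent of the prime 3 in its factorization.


Factorize 48 by dividing by 3 repeatedly.
Division steps: 3 divides 48 exactly 1 time(s).
Exponent of 3 = 1

1


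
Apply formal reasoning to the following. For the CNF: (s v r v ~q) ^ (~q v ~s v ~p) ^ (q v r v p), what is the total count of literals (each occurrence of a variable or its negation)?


Counting literals in each clause:
Clause 1: 3 literal(s)
Clause 2: 3 literal(s)
Clause 3: 3 literal(s)
Total = 9

9


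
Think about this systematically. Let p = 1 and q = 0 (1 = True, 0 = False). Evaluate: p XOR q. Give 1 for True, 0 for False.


p = 1, q = 0
Operation: p XOR q
Evaluate: 1 XOR 0 = 1

1


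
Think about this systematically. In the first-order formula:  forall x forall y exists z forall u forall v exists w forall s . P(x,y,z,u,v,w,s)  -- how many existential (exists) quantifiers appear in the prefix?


Quantifier prefix: forall x forall y exists z forall u forall v exists w forall s
Mark each quantifier type:
  U U E U U E U
Universal count = 5, Existential count = 2
Asked for existential (exists) quantifiers: 2

2


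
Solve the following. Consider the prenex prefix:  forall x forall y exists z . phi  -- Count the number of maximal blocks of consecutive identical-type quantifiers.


Quantifier-type sequence: A A E  (A=forall, E=exists)
Group into maximal same-type runs:
  Ax2 | Ex1
Number of blocks = 2

2


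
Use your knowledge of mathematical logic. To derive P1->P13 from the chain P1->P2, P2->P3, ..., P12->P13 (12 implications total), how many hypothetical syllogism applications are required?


With 12 implications in a chain connecting 13 propositions:
P1->P2, P2->P3, ..., P12->P13
Steps needed = (number of implications) - 1 = 12 - 1 = 11

11


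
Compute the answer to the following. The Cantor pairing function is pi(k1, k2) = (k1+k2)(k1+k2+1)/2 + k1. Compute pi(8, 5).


k1 + k2 = 13
(k1+k2)(k1+k2+1)/2 = 13 * 14 / 2 = 91
pi = 91 + 8 = 99

99


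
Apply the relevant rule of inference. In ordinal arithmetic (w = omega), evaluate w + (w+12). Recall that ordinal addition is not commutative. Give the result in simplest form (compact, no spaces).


Compute w + (w+12).
Ordinal + is associative but NOT commutative; for finite n>0, n + w = w but w + n stays w+n.
w + (w+12) = (w+w) + 12 = w*2+12.
Result = w*2+12

w*2+12


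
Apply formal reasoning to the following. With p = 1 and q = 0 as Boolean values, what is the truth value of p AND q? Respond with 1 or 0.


p = 1, q = 0
Operation: p AND q
Evaluate: 1 AND 0 = 0

0


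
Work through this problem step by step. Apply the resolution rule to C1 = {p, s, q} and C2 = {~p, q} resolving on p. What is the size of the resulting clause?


Remove p from C1 and ~p from C2.
C1 remainder: {s, q}
C2 remainder: {q}
Union (resolvent): {q, s}
Resolvent has 2 literal(s).

2


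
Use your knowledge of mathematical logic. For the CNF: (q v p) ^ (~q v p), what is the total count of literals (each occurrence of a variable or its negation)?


Counting literals in each clause:
Clause 1: 2 literal(s)
Clause 2: 2 literal(s)
Total = 4

4


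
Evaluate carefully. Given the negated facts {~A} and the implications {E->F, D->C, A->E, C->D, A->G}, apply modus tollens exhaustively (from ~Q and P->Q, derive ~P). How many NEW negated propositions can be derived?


Initial negated facts: {~A}
Apply modus tollens to closure:
  (no implication fires)
Final negated: {~A}
New negations: {(none)}
Count = 0

0


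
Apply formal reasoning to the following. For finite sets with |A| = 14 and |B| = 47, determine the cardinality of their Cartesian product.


The Cartesian product A x B contains all ordered pairs (a, b).
|A x B| = |A| * |B| = 14 * 47 = 658

658


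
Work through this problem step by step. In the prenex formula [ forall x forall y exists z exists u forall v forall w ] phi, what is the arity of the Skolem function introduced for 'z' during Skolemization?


Quantifier prefix: forall x forall y exists z exists u forall v forall w
'z' is existentially quantified at position 3.
Universal variables preceding it: x, y
Skolem function arity = 2

2


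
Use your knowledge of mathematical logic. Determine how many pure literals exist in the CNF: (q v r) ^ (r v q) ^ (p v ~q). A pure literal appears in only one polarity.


Check each variable for pure literal status:
p: pure positive
q: mixed (not pure)
r: pure positive
Pure literal count = 2

2


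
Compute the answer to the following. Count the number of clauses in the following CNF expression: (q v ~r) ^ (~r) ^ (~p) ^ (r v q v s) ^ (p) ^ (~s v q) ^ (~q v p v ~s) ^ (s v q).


A CNF formula is a conjunction of clauses.
Clauses are separated by ^.
Counting the conjuncts: 8 clauses.

8


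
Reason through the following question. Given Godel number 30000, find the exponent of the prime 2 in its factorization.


Factorize 30000 by dividing by 2 repeatedly.
Division steps: 2 divides 30000 exactly 4 time(s).
Exponent of 2 = 4

4


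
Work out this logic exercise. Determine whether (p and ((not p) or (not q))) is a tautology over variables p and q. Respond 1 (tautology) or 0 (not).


Check all 4 assignments:
p=0, q=0: 0
p=0, q=1: 0
p=1, q=0: 1
p=1, q=1: 0
Satisfying count = 1/4.
Tautology iff count = 4: no.

0


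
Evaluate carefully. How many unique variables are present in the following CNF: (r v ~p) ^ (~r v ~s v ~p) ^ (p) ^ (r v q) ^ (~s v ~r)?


Identify each variable that appears in the formula.
Variables found: p, q, r, s
Count = 4

4


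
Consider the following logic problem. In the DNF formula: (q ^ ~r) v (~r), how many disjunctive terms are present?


A DNF formula is a disjunction of terms (conjunctions).
Terms are separated by v.
Counting the disjuncts: 2 terms.

2


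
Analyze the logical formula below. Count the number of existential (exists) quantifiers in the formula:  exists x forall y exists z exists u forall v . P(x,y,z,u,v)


Quantifier prefix: exists x forall y exists z exists u forall v
Mark each quantifier type:
  E U E E U
Universal count = 2, Existential count = 3
Asked for existential (exists) quantifiers: 3

3


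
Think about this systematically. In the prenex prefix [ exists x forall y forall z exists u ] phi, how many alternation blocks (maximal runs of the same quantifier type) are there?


Quantifier-type sequence: E A A E  (A=forall, E=exists)
Group into maximal same-type runs:
  Ex1 | Ax2 | Ex1
Number of blocks = 3

3


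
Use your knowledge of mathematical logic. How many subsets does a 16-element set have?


The power set of a set with n elements has 2^n elements.
|P(S)| = 2^16 = 65536

65536


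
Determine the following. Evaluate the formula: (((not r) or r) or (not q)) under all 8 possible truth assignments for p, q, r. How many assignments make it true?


Check all 8 assignments:
p=0, q=0, r=0: 1
p=0, q=0, r=1: 1
p=0, q=1, r=0: 1
p=0, q=1, r=1: 1
p=1, q=0, r=0: 1
p=1, q=0, r=1: 1
p=1, q=1, r=0: 1
p=1, q=1, r=1: 1
Count of True = 8

8


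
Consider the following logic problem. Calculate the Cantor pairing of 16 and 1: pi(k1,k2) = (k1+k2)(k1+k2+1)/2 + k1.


k1 + k2 = 17
(k1+k2)(k1+k2+1)/2 = 17 * 18 / 2 = 153
pi = 153 + 16 = 169

169


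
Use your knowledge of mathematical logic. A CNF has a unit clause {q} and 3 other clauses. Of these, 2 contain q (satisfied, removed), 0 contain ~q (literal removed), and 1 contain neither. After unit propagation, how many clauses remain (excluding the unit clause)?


Satisfied (removed): 2
Shortened (remain): 0
Unchanged (remain): 1
Remaining = 0 + 1 = 1

1


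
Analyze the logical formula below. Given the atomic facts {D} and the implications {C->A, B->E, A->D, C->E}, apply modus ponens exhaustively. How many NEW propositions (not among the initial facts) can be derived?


Initial facts: {D}
Apply modus ponens to closure:
  (no implication fires)
Final known: {D}
New propositions: {(none)}
Count = 0

0


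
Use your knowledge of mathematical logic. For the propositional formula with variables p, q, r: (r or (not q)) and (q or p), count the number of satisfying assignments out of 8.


Evaluate all 8 assignments for p, q, r:
p=0, q=0, r=0: 0
p=0, q=0, r=1: 0
p=0, q=1, r=0: 0
p=0, q=1, r=1: 1
p=1, q=0, r=0: 1
p=1, q=0, r=1: 1
p=1, q=1, r=0: 0
p=1, q=1, r=1: 1
Satisfying count = 4

4


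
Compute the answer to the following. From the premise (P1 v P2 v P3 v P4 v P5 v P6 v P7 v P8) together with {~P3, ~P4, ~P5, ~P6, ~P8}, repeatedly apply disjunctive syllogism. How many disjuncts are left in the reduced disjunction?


Original disjuncts (8): P1, P2, P3, P4, P5, P6, P7, P8
Negated (eliminate): ~P3, ~P4, ~P5, ~P6, ~P8
Remaining disjuncts: P1, P2, P7
Count = 8 - 5 = 3

3


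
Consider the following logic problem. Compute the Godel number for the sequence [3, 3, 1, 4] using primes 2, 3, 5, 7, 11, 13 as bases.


Encode each element as an exponent of the corresponding prime:
  2^3 = 8
  3^3 = 27
  5^1 = 5
  7^4 = 2401
Product = 8 * 27 * 5 * 2401 = 2593080

2593080


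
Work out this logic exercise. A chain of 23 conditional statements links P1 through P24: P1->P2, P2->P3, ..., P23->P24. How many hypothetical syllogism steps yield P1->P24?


With 23 implications in a chain connecting 24 propositions:
P1->P2, P2->P3, ..., P23->P24
Steps needed = (number of implications) - 1 = 23 - 1 = 22

22


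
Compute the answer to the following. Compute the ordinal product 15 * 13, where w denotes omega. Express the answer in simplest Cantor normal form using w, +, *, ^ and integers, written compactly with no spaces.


Compute 15 * 13.
Ordinal * is associative and left-distributive over +, but NOT commutative; for finite n>1, n*w = w but w*n stays w*n.
Both finite; ordinal * agrees with natural *: 15 * 13 = 195.
Result = 195

195


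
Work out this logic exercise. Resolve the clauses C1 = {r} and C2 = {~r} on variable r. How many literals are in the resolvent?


Remove r from C1 and ~r from C2.
C1 remainder: {}
C2 remainder: {}
Union (resolvent): {} (empty clause)
Resolvent has 0 literal(s).

0


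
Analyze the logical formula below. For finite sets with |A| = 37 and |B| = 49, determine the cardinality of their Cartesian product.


The Cartesian product A x B contains all ordered pairs (a, b).
|A x B| = |A| * |B| = 37 * 49 = 1813

1813


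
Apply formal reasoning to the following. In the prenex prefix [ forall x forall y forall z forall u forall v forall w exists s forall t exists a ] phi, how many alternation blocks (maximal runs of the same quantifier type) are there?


Quantifier-type sequence: A A A A A A E A E  (A=forall, E=exists)
Group into maximal same-type runs:
  Ax6 | Ex1 | Ax1 | Ex1
Number of blocks = 4

4


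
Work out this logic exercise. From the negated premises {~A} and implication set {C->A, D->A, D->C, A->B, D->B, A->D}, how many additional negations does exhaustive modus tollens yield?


Initial negated facts: {~A}
Apply modus tollens to closure:
  ~A and C->A  =>  ~C
  ~A and D->A  =>  ~D
Final negated: {~A, ~C, ~D}
New negations: {~C, ~D}
Count = 2

2


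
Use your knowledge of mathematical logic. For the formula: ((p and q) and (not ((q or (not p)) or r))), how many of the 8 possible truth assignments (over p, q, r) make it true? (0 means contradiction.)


Check all 8 assignments:
p=0, q=0, r=0: 0
p=0, q=0, r=1: 0
p=0, q=1, r=0: 0
p=0, q=1, r=1: 0
p=1, q=0, r=0: 0
p=1, q=0, r=1: 0
p=1, q=1, r=0: 0
p=1, q=1, r=1: 0
Count of True = 0

0


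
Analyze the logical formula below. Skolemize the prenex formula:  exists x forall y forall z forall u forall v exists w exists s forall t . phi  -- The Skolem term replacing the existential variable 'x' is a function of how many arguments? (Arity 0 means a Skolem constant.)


Quantifier prefix: exists x forall y forall z forall u forall v exists w exists s forall t
'x' is existentially quantified at position 1.
No universal quantifiers precede it.
Skolem function arity = 0 (a Skolem constant)

0


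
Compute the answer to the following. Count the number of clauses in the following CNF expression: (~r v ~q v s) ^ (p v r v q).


A CNF formula is a conjunction of clauses.
Clauses are separated by ^.
Counting the conjuncts: 2 clauses.

2


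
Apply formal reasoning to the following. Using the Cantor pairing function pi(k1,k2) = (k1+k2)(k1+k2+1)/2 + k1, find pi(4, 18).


k1 + k2 = 22
(k1+k2)(k1+k2+1)/2 = 22 * 23 / 2 = 253
pi = 253 + 4 = 257

257


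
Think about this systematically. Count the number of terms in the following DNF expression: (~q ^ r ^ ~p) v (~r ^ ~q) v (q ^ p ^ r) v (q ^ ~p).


A DNF formula is a disjunction of terms (conjunctions).
Terms are separated by v.
Counting the disjuncts: 4 terms.

4


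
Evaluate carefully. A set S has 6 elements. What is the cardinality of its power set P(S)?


The power set of a set with n elements has 2^n elements.
|P(S)| = 2^6 = 64

64


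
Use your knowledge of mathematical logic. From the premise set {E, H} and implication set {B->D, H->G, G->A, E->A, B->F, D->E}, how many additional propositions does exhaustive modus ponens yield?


Initial facts: {E, H}
Apply modus ponens to closure:
  H and H->G  =>  G
  G and G->A  =>  A
Final known: {A, E, G, H}
New propositions: {A, G}
Count = 2

2


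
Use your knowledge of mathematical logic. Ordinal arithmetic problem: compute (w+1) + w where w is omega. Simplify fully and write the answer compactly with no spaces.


Compute (w+1) + w.
Ordinal + is associative but NOT commutative; for finite n>0, n + w = w but w + n stays w+n.
(w+1) + w = w + (1+w) = w + w = w*2 (the finite tail 1 is absorbed by the right w).
Result = w*2

w*2


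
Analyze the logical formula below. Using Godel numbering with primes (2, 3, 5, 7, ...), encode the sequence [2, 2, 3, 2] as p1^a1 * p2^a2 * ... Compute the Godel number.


Encode each element as an exponent of the corresponding prime:
  2^2 = 4
  3^2 = 9
  5^3 = 125
  7^2 = 49
Product = 4 * 9 * 125 * 49 = 220500

220500


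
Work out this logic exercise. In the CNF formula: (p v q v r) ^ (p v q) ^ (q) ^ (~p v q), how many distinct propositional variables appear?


Identify each variable that appears in the formula.
Variables found: p, q, r
Count = 3

3


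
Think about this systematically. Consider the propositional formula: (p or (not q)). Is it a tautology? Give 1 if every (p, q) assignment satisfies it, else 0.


Check all 4 assignments:
p=0, q=0: 1
p=0, q=1: 0
p=1, q=0: 1
p=1, q=1: 1
Satisfying count = 3/4.
Tautology iff count = 4: no.

0


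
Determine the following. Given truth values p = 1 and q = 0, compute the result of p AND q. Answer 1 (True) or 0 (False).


p = 1, q = 0
Operation: p AND q
Evaluate: 1 AND 0 = 0

0


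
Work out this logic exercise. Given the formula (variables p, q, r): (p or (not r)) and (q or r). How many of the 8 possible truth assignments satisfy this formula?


Evaluate all 8 assignments for p, q, r:
p=0, q=0, r=0: 0
p=0, q=0, r=1: 0
p=0, q=1, r=0: 1
p=0, q=1, r=1: 0
p=1, q=0, r=0: 0
p=1, q=0, r=1: 1
p=1, q=1, r=0: 1
p=1, q=1, r=1: 1
Satisfying count = 4

4


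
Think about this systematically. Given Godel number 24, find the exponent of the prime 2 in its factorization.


Factorize 24 by dividing by 2 repeatedly.
Division steps: 2 divides 24 exactly 3 time(s).
Exponent of 2 = 3

3


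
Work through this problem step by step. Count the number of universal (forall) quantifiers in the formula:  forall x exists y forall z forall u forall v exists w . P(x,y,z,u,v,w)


Quantifier prefix: forall x exists y forall z forall u forall v exists w
Mark each quantifier type:
  U E U U U E
Universal count = 4, Existential count = 2
Asked for universal (forall) quantifiers: 4

4


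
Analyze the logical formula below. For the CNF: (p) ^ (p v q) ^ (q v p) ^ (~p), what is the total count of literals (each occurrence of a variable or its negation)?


Counting literals in each clause:
Clause 1: 1 literal(s)
Clause 2: 2 literal(s)
Clause 3: 2 literal(s)
Clause 4: 1 literal(s)
Total = 6

6


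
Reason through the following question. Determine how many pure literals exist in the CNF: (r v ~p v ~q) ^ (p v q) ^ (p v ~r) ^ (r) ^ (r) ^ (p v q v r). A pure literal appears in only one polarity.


Check each variable for pure literal status:
p: mixed (not pure)
q: mixed (not pure)
r: mixed (not pure)
Pure literal count = 0

0


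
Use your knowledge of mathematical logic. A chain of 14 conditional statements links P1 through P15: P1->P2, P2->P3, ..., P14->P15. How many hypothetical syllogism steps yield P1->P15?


With 14 implications in a chain connecting 15 propositions:
P1->P2, P2->P3, ..., P14->P15
Steps needed = (number of implications) - 1 = 14 - 1 = 13

13


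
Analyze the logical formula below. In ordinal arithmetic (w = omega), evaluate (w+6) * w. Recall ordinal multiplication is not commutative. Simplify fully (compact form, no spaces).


Compute (w+6) * w.
Ordinal * is associative and left-distributive over +, but NOT commutative; for finite n>1, n*w = w but w*n stays w*n.
(w+6) * w = sup{(w+6)*k : k<w} = sup{w*k+6} = w^2 (the +6 tail is absorbed in the limit).
Result = w^2

w^2


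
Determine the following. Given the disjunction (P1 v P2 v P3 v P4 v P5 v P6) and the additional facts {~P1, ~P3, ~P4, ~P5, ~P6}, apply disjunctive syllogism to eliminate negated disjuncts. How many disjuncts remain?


Original disjuncts (6): P1, P2, P3, P4, P5, P6
Negated (eliminate): ~P1, ~P3, ~P4, ~P5, ~P6
Remaining disjuncts: P2
Count = 6 - 5 = 1

1


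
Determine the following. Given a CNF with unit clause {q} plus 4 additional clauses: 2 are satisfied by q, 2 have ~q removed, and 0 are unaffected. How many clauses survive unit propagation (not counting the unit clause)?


Satisfied (removed): 2
Shortened (remain): 2
Unchanged (remain): 0
Remaining = 2 + 0 = 2

2


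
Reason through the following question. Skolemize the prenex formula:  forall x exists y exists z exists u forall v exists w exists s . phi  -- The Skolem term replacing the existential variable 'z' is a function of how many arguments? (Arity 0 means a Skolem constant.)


Quantifier prefix: forall x exists y exists z exists u forall v exists w exists s
'z' is existentially quantified at position 3.
Universal variables preceding it: x
Skolem function arity = 1

1


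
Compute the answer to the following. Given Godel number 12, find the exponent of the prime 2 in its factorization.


Factorize 12 by dividing by 2 repeatedly.
Division steps: 2 divides 12 exactly 2 time(s).
Exponent of 2 = 2

2


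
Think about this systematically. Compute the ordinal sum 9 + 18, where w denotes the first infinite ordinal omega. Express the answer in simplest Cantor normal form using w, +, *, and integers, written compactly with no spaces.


Compute 9 + 18.
Ordinal + is associative but NOT commutative; for finite n>0, n + w = w but w + n stays w+n.
Both operands finite; ordinal + agrees with natural +: 9 + 18 = 27.
Result = 27

27


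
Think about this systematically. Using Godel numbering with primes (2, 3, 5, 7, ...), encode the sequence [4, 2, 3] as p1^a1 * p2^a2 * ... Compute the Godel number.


Encode each element as an exponent of the corresponding prime:
  2^4 = 16
  3^2 = 9
  5^3 = 125
Product = 16 * 9 * 125 = 18000

18000


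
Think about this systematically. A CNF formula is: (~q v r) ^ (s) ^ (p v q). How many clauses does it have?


A CNF formula is a conjunction of clauses.
Clauses are separated by ^.
Counting the conjuncts: 3 clauses.

3


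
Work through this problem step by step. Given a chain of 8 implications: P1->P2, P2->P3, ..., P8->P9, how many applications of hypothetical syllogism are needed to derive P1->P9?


With 8 implications in a chain connecting 9 propositions:
P1->P2, P2->P3, ..., P8->P9
Steps needed = (number of implications) - 1 = 8 - 1 = 7

7


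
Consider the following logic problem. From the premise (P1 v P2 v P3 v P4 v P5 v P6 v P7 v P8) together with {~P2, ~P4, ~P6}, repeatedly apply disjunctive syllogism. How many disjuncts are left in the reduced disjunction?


Original disjuncts (8): P1, P2, P3, P4, P5, P6, P7, P8
Negated (eliminate): ~P2, ~P4, ~P6
Remaining disjuncts: P1, P3, P5, P7, P8
Count = 8 - 3 = 5

5


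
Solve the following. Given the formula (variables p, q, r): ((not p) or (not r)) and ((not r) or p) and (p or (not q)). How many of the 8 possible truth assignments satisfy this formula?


Evaluate all 8 assignments for p, q, r:
p=0, q=0, r=0: 1
p=0, q=0, r=1: 0
p=0, q=1, r=0: 0
p=0, q=1, r=1: 0
p=1, q=0, r=0: 1
p=1, q=0, r=1: 0
p=1, q=1, r=0: 1
p=1, q=1, r=1: 0
Satisfying count = 3

3


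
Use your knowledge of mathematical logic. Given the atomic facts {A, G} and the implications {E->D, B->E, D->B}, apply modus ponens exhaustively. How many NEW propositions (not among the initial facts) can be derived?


Initial facts: {A, G}
Apply modus ponens to closure:
  (no implication fires)
Final known: {A, G}
New propositions: {(none)}
Count = 0

0


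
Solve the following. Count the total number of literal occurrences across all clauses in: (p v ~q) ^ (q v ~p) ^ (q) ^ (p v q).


Counting literals in each clause:
Clause 1: 2 literal(s)
Clause 2: 2 literal(s)
Clause 3: 1 literal(s)
Clause 4: 2 literal(s)
Total = 7

7


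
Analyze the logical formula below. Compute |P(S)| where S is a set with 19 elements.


The power set of a set with n elements has 2^n elements.
|P(S)| = 2^19 = 524288

524288


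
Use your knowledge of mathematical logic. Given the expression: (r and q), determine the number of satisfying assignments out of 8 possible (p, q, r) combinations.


Check all 8 assignments:
p=0, q=0, r=0: 0
p=0, q=0, r=1: 0
p=0, q=1, r=0: 0
p=0, q=1, r=1: 1
p=1, q=0, r=0: 0
p=1, q=0, r=1: 0
p=1, q=1, r=0: 0
p=1, q=1, r=1: 1
Count of True = 2

2


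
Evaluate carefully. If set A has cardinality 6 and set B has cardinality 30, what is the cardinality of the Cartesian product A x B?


The Cartesian product A x B contains all ordered pairs (a, b).
|A x B| = |A| * |B| = 6 * 30 = 180

180


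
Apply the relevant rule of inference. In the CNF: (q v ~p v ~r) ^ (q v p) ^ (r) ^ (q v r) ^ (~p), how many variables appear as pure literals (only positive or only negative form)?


Check each variable for pure literal status:
p: mixed (not pure)
q: pure positive
r: mixed (not pure)
Pure literal count = 1

1


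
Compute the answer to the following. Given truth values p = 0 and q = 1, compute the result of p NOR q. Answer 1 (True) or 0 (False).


p = 0, q = 1
Operation: p NOR q
Evaluate: 0 NOR 1 = 0

0


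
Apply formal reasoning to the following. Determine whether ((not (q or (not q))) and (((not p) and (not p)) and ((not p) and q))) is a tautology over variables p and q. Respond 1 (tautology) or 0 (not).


Check all 4 assignments:
p=0, q=0: 0
p=0, q=1: 0
p=1, q=0: 0
p=1, q=1: 0
Satisfying count = 0/4.
Tautology iff count = 4: no.

0


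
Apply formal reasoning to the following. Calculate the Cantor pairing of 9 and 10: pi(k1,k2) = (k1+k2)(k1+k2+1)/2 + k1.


k1 + k2 = 19
(k1+k2)(k1+k2+1)/2 = 19 * 20 / 2 = 190
pi = 190 + 9 = 199

199


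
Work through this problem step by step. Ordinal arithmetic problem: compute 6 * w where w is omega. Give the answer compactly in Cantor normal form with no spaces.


Compute 6 * w.
Ordinal * is associative and left-distributive over +, but NOT commutative; for finite n>1, n*w = w but w*n stays w*n.
For finite n>0, n * w = sup{n*k : k<w} = w. So 6 * w = w.
Result = w

w


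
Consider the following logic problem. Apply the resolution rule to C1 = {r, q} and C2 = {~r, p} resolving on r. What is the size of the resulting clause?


Remove r from C1 and ~r from C2.
C1 remainder: {q}
C2 remainder: {p}
Union (resolvent): {p, q}
Resolvent has 2 literal(s).

2


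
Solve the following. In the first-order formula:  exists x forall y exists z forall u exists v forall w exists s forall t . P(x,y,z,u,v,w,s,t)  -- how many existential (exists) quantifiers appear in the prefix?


Quantifier prefix: exists x forall y exists z forall u exists v forall w exists s forall t
Mark each quantifier type:
  E U E U E U E U
Universal count = 4, Existential count = 4
Asked for existential (exists) quantifiers: 4

4


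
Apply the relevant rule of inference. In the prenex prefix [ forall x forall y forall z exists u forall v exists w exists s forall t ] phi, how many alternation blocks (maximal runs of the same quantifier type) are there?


Quantifier-type sequence: A A A E A E E A  (A=forall, E=exists)
Group into maximal same-type runs:
  Ax3 | Ex1 | Ax1 | Ex2 | Ax1
Number of blocks = 5

5


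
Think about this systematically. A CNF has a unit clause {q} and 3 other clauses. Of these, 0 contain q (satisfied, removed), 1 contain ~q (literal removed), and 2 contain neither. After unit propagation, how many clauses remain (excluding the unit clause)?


Satisfied (removed): 0
Shortened (remain): 1
Unchanged (remain): 2
Remaining = 1 + 2 = 3

3


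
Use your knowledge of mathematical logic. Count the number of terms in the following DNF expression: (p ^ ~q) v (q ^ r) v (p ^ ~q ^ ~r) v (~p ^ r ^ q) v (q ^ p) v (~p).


A DNF formula is a disjunction of terms (conjunctions).
Terms are separated by v.
Counting the disjuncts: 6 terms.

6


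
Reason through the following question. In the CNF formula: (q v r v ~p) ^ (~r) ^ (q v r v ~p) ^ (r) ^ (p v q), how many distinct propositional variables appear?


Identify each variable that appears in the formula.
Variables found: p, q, r
Count = 3

3


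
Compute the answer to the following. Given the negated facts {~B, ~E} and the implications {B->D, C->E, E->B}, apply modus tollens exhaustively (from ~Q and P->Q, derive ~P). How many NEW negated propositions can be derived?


Initial negated facts: {~B, ~E}
Apply modus tollens to closure:
  ~E and C->E  =>  ~C
Final negated: {~B, ~C, ~E}
New negations: {~C}
Count = 1

1


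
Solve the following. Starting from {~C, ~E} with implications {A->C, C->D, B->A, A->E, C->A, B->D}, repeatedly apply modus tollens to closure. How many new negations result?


Initial negated facts: {~C, ~E}
Apply modus tollens to closure:
  ~C and A->C  =>  ~A
  ~A and B->A  =>  ~B
Final negated: {~A, ~B, ~C, ~E}
New negations: {~A, ~B}
Count = 2

2


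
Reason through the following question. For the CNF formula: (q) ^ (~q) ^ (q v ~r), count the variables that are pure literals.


Check each variable for pure literal status:
p: absent (not pure)
q: mixed (not pure)
r: pure negative
Pure literal count = 1

1
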